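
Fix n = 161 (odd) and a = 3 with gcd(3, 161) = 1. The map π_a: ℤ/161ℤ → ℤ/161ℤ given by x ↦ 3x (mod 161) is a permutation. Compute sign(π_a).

Orbit of 47 under x↦3x: [47, 141, 101, 142, 104, 151, 131]… (length divides ord_161(3)).
The orbit structure of x ↦ 3x mod 161: 6 orbits of sizes [66, 66, 11, 11, 6, 1].
Σ(ℓ_i−1) = 161−6 = 155; sign = (−1)^155 = -1.

-1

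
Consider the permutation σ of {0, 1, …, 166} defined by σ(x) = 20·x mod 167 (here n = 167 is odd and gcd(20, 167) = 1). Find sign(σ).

Trace 50: π^k(50) = [50, 165, 127, 35, 32, 139, 108] for k=0..6.
2 cycles of lengths [166, 1].
sign(π) = (−1)^{n − #cycles} = (−1)^{167−2} = (−1)^165 = -1.
The Jacobi symbol (20|167) = -1 (Zolotarev) agrees.

-1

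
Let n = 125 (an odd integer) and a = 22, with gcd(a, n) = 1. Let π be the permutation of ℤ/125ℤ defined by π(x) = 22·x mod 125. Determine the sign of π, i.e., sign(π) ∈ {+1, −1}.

Trace 93: π^k(93) = [93, 46, 12, 14, 58, 26, 72] for k=0..6.
Cycle type of π: 100 + 20 + 4 + 1; total 4 cycles.
n − c = 125 − 4 = 121; sign = (−1)^121 = -1.
Via Zolotarev, sign(π_{22}) = (22|125) = -1.

-1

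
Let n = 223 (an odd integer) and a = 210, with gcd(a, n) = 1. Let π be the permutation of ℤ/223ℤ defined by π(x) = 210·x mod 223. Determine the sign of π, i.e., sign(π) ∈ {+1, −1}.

Start at x=98: 98 → 64 → 60 → 112 → 105 → 196 → 128 → … (one orbit).
π_210 has 7 disjoint cycles with lengths [37, 37, 37, 37, 37, 37, 1] on {0,…,222}.
With 7 cycles on 223 points, sign = (−1)^{223−7} = +1.
The Jacobi symbol (210|223) = +1 (Zolotarev) agrees.

+1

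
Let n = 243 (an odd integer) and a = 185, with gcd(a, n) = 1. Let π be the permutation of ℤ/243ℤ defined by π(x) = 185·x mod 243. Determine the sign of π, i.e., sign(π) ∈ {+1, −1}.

Start at x=118: 118 → 203 → 133 → 62 → 49 → 74 → 82 → … (one orbit).
Cycle type of π: 162 + 54 + 18 + 6 + 2 + 1; total 6 cycles.
n − c = 243 − 6 = 237; sign = (−1)^237 = -1.

-1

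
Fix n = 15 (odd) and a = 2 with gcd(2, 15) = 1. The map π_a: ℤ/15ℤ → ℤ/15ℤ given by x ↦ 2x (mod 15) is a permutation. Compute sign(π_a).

+1

Orbit of 1 under x↦2x: [1, 2, 4, 8]… (length divides ord_15(2)).
5 cycles of lengths [4, 4, 4, 2, 1].
15 − 5 = 10 transpositions; sign(π) = (−1)^10 = +1.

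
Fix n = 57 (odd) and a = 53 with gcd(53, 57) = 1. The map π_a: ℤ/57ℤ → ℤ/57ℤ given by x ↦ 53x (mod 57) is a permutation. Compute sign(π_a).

+1

Start at x=43: 43 → 56 → 4 → 41 → 7 → 29 → 55 → … (one orbit).
π_53 has 5 disjoint cycles with lengths [18, 18, 18, 2, 1] on {0,…,56}.
With 5 cycles on 57 points, sign = (−1)^{57−5} = +1.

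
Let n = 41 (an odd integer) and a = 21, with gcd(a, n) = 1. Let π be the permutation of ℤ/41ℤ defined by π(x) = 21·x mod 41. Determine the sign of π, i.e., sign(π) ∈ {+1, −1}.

+1

Start at x=1: 1 → 21 → 31 → 36 → 18 → 9 → 25 → … (one orbit).
Decompose π into cycles: lengths [20, 20, 1] (3 cycles, including the fixed point 0).
sign(π) = (−1)^{n − #cycles} = (−1)^{41−3} = (−1)^38 = +1.
(21|41)_J = +1 (Zolotarev's lemma cross-check).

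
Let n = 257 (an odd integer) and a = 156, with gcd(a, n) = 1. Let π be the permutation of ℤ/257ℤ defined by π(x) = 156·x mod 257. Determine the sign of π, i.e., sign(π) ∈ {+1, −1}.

-1

Orbit of 113 under x↦156x: [113, 152, 68, 71, 25, 45, 81]… (length divides ord_257(156)).
Decompose π into cycles: lengths [256, 1] (2 cycles, including the fixed point 0).
2 cycles on 257: each ℓ→(−1)^(ℓ−1), product (−1)^255 = -1.
Check: (156/257) = -1 by Zolotarev.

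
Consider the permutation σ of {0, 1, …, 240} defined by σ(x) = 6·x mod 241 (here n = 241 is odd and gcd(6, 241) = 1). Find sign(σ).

Orbit of 235 under x↦6x: [235, 205, 25, 150, 177, 98, 106]… (length divides ord_241(6)).
Cycle lengths of π_6 on ℤ/241ℤ: [20, 20, 20, 20, 20, 20, 20, 20, 20, 20, 20, 20, 1]; 13 cycles in total.
Σ(ℓ_i−1) = 241−13 = 228; sign = (−1)^228 = +1.
Via Zolotarev, sign(π_{6}) = (6|241) = +1.

+1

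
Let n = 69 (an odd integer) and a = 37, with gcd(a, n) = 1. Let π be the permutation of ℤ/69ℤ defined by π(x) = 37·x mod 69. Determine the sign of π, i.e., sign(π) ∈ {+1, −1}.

Start at x=64: 64 → 22 → 55 → 34 → 16 → 40 → 31 → … (one orbit).
π_37 has 6 disjoint cycles with lengths [22, 22, 22, 1, 1, 1] on {0,…,68}.
69 − 6 = 63 transpositions; sign(π) = (−1)^63 = -1.
The Jacobi symbol (37|69) = -1 (Zolotarev) agrees.

-1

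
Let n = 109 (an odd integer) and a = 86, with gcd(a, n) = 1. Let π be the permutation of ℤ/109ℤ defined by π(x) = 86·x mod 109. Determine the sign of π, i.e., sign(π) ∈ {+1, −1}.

-1

Orbit of 38 under x↦86x: [38, 107, 46, 32, 27, 33, 4]… (length divides ord_109(86)).
Cycle lengths of π_86 on ℤ/109ℤ: [36, 36, 36, 1]; 4 cycles in total.
Σ(ℓ_i−1) = 109−4 = 105; sign = (−1)^105 = -1.
Zolotarev: (86|109) = -1, matching the cycle-count sign.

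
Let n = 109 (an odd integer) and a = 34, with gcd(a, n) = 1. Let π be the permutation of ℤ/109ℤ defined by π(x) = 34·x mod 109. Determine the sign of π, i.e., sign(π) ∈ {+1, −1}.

Trace 105: π^k(105) = [105, 82, 63, 71, 16, 108, 75] for k=0..6.
7 cycles of lengths [18, 18, 18, 18, 18, 18, 1].
Σ(ℓ_i−1) = 109−7 = 102; sign = (−1)^102 = +1.
Check: (34/109) = +1 by Zolotarev.

+1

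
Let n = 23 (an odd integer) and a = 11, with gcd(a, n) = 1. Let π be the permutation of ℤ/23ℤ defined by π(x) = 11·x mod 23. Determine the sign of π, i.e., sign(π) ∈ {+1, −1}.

-1

Trace 2: π^k(2) = [2, 22, 12, 17, 3, 10, 18] for k=0..6.
The orbit structure of x ↦ 11x mod 23: 2 orbits of sizes [22, 1].
sign(π) = (−1)^{n − #cycles} = (−1)^{23−2} = (−1)^21 = -1.
Check: (11/23) = -1 by Zolotarev.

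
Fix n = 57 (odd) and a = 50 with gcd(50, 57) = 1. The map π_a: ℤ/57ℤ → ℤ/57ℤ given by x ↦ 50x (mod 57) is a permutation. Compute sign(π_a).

+1

Orbit of 56 under x↦50x: [56, 7, 8, 1, 50, 49]… (length divides ord_57(50)).
Cycle lengths of π_50 on ℤ/57ℤ: [6, 6, 6, 6, 6, 6, 6, 6, 6, 2, 1]; 11 cycles in total.
n − c = 57 − 11 = 46; sign = (−1)^46 = +1.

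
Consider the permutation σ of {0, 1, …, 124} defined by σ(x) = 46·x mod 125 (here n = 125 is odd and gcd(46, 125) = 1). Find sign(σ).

+1

Orbit of 1 under x↦46x: [1, 46, 116, 86, 81, 101, 21]… (length divides ord_125(46)).
The orbit structure of x ↦ 46x mod 125: 13 orbits of sizes [25, 25, 25, 25, 5, 5, 5, 5, 1, 1, 1, 1, 1].
sign(π) = (−1)^{n − #cycles} = (−1)^{125−13} = (−1)^112 = +1.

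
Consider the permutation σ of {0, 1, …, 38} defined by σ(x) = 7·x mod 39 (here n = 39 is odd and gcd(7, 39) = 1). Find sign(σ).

Start at x=31: 31 → 22 → 37 → 25 → 19 → 16 → 34 → … (one orbit).
Cycle lengths of π_7 on ℤ/39ℤ: [12, 12, 12, 1, 1, 1]; 6 cycles in total.
With 6 cycles on 39 points, sign = (−1)^{39−6} = -1.
Zolotarev: (7|39) = -1, matching the cycle-count sign.

-1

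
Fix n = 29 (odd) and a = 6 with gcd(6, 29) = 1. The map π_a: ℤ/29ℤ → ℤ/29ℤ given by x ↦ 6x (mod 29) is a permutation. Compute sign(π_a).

Trace 7: π^k(7) = [7, 13, 20, 4, 24, 28, 23] for k=0..6.
The orbit structure of x ↦ 6x mod 29: 3 orbits of sizes [14, 14, 1].
29 − 3 = 26 transpositions; sign(π) = (−1)^26 = +1.
Via Zolotarev, sign(π_{6}) = (6|29) = +1.

+1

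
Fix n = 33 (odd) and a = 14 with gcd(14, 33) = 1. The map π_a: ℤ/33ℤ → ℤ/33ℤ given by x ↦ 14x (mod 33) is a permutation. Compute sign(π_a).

Trace 20: π^k(20) = [20, 16, 26, 1, 14, 31, 5] for k=0..6.
Cycle type of π: 10×2 + 5×2 + 2 + 1; total 6 cycles.
33 − 6 = 27 transpositions; sign(π) = (−1)^27 = -1.
Check: (14/33) = -1 by Zolotarev.

-1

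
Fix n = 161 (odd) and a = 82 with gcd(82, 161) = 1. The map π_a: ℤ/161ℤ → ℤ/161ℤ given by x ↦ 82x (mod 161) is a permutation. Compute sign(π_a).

-1

Orbit of 75 under x↦82x: [75, 32, 48, 72, 108, 1, 82]… (length divides ord_161(82)).
The orbit structure of x ↦ 82x mod 161: 6 orbits of sizes [66, 66, 11, 11, 6, 1].
Σ(ℓ_i−1) = 161−6 = 155; sign = (−1)^155 = -1.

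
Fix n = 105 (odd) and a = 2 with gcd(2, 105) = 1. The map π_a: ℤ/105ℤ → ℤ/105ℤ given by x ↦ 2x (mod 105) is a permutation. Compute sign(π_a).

Orbit of 4 under x↦2x: [4, 8, 16, 32, 64, 23, 46]… (length divides ord_105(2)).
The orbit structure of x ↦ 2x mod 105: 15 orbits of sizes [12, 12, 12, 12, 12, 12, 6, 6, 4, 4, 4, 3, 3, 2, 1].
sign(π) = (−1)^{n − #cycles} = (−1)^{105−15} = (−1)^90 = +1.
The Jacobi symbol (2|105) = +1 (Zolotarev) agrees.

+1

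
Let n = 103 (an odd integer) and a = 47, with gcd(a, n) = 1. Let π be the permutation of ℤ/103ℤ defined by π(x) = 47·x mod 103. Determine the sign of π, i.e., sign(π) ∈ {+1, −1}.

Start at x=47: 47 → 46 → 102 → 56 → 57 → 1 → 47 (one orbit).
π_47 has 18 disjoint cycles with lengths [6, 6, 6, 6, 6, 6, 6, 6, 6, 6, 6, 6, 6, 6, 6, 6, 6, 1] on {0,…,102}.
sign(π) = (−1)^{n − #cycles} = (−1)^{103−18} = (−1)^85 = -1.
Zolotarev: (47|103) = -1, matching the cycle-count sign.

-1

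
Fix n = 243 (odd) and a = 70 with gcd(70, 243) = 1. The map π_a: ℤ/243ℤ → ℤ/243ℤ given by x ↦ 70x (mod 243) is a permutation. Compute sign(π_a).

Orbit of 16 under x↦70x: [16, 148, 154, 88, 85, 118, 241]… (length divides ord_243(70)).
π_70 has 11 disjoint cycles with lengths [81, 81, 27, 27, 9, 9, 3, 3, 1, 1, 1] on {0,…,242}.
Σ(ℓ_i−1) = 243−11 = 232; sign = (−1)^232 = +1.
Via Zolotarev, sign(π_{70}) = (70|243) = +1.

+1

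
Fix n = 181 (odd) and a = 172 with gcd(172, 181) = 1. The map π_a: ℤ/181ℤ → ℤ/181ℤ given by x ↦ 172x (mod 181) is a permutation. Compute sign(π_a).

+1

Orbit of 119 under x↦172x: [119, 15, 46, 129, 106, 132, 79]… (length divides ord_181(172)).
Cycle lengths of π_172 on ℤ/181ℤ: [90, 90, 1]; 3 cycles in total.
Σ(ℓ_i−1) = 181−3 = 178; sign = (−1)^178 = +1.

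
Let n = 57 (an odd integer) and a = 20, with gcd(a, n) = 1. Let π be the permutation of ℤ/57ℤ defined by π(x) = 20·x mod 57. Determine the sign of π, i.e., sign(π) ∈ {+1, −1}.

-1

Trace 1: π^k(1) = [1, 20] for k=0..1.
The orbit structure of x ↦ 20x mod 57: 38 orbits of sizes [2, 2, 2, 2, 2, 2, 2, 2, 2, 2, 2, 2, 2, 2, 2, 2, 2, 2, 2, 1, 1, 1, 1, 1, 1, 1, 1, 1, 1, 1, 1, 1, 1, 1, 1, 1, 1, 1].
57 − 38 = 19 transpositions; sign(π) = (−1)^19 = -1.
The Jacobi symbol (20|57) = -1 (Zolotarev) agrees.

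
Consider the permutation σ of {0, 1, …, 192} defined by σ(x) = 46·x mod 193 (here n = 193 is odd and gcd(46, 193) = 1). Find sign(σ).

+1

Trace 28: π^k(28) = [28, 130, 190, 55, 21, 1, 46] for k=0..6.
π_46 has 5 disjoint cycles with lengths [48, 48, 48, 48, 1] on {0,…,192}.
With 5 cycles on 193 points, sign = (−1)^{193−5} = +1.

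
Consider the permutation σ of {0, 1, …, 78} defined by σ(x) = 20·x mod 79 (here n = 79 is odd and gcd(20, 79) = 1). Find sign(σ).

+1

Start at x=62: 62 → 55 → 73 → 38 → 49 → 32 → 8 → … (one orbit).
π_20 has 3 disjoint cycles with lengths [39, 39, 1] on {0,…,78}.
Σ(ℓ_i−1) = 79−3 = 76; sign = (−1)^76 = +1.
The Jacobi symbol (20|79) = +1 (Zolotarev) agrees.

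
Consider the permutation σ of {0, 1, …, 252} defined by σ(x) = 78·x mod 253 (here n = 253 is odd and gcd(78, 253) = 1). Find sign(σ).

Start at x=100: 100 → 210 → 188 → 243 → 232 → 133 → 1 → … (one orbit).
Decompose π into cycles: lengths [11, 11, 11, 11, 11, 11, 11, 11, 11, 11, 11, 11, 11, 11, 11, 11, 11, 11, 11, 11, 11, 11, 1, 1, 1, 1, 1, 1, 1, 1, 1, 1, 1] (33 cycles, including the fixed point 0).
Σ(ℓ_i−1) = 253−33 = 220; sign = (−1)^220 = +1.

+1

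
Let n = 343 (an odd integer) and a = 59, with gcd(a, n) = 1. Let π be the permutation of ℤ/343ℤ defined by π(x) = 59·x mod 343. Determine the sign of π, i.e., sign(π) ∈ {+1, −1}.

-1

Trace 277: π^k(277) = [277, 222, 64, 3, 177, 153, 109] for k=0..6.
π_59 has 4 disjoint cycles with lengths [294, 42, 6, 1] on {0,…,342}.
343 − 4 = 339 transpositions; sign(π) = (−1)^339 = -1.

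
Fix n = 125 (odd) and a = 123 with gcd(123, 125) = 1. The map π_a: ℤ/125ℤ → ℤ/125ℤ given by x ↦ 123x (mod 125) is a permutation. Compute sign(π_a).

-1

Orbit of 3 under x↦123x: [3, 119, 12, 101, 48, 29, 67]… (length divides ord_125(123)).
π_123 has 4 disjoint cycles with lengths [100, 20, 4, 1] on {0,…,124}.
With 4 cycles on 125 points, sign = (−1)^{125−4} = -1.
Via Zolotarev, sign(π_{123}) = (123|125) = -1.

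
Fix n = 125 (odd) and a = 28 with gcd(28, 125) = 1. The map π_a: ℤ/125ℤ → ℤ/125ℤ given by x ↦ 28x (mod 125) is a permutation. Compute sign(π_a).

-1

Trace 91: π^k(91) = [91, 48, 94, 7, 71, 113, 39] for k=0..6.
Cycle type of π: 100 + 20 + 4 + 1; total 4 cycles.
125 − 4 = 121 transpositions; sign(π) = (−1)^121 = -1.
(28|125)_J = -1 (Zolotarev's lemma cross-check).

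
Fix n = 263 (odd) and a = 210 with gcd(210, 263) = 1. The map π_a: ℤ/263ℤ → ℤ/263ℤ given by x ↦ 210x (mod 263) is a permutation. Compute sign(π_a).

+1

Trace 203: π^k(203) = [203, 24, 43, 88, 70, 235, 169] for k=0..6.
π_210 has 3 disjoint cycles with lengths [131, 131, 1] on {0,…,262}.
With 3 cycles on 263 points, sign = (−1)^{263−3} = +1.
Via Zolotarev, sign(π_{210}) = (210|263) = +1.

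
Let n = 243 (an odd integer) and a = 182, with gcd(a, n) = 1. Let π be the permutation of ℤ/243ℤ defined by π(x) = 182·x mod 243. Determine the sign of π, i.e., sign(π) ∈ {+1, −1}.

Trace 178: π^k(178) = [178, 77, 163, 20, 238, 62, 106] for k=0..6.
Cycle type of π: 162 + 54 + 18 + 6 + 2 + 1; total 6 cycles.
n − c = 243 − 6 = 237; sign = (−1)^237 = -1.

-1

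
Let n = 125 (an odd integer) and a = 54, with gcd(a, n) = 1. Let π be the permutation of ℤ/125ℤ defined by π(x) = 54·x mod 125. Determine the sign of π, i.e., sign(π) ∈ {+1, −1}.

Trace 114: π^k(114) = [114, 31, 49, 21, 9, 111, 119] for k=0..6.
The orbit structure of x ↦ 54x mod 125: 7 orbits of sizes [50, 50, 10, 10, 2, 2, 1].
With 7 cycles on 125 points, sign = (−1)^{125−7} = +1.
Check: (54/125) = +1 by Zolotarev.

+1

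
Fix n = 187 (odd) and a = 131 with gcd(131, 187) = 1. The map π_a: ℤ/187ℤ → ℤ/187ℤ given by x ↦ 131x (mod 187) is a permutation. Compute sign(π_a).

Orbit of 65 under x↦131x: [65, 100, 10, 1, 131, 144, 164]… (length divides ord_187(131)).
π_131 has 17 disjoint cycles with lengths [16, 16, 16, 16, 16, 16, 16, 16, 16, 16, 16, 2, 2, 2, 2, 2, 1] on {0,…,186}.
With 17 cycles on 187 points, sign = (−1)^{187−17} = +1.

+1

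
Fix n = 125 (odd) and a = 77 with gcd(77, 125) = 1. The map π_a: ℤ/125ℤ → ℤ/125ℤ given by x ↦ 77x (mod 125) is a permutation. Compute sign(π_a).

-1

Orbit of 112 under x↦77x: [112, 124, 48, 71, 92, 84, 93]… (length divides ord_125(77)).
π_77 has 4 disjoint cycles with lengths [100, 20, 4, 1] on {0,…,124}.
n − c = 125 − 4 = 121; sign = (−1)^121 = -1.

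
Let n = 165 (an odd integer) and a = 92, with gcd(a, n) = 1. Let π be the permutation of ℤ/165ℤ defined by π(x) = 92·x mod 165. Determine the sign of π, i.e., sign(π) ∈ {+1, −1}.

Start at x=91: 91 → 122 → 4 → 38 → 31 → 47 → 34 → … (one orbit).
π_92 has 15 disjoint cycles with lengths [20, 20, 20, 20, 20, 20, 10, 10, 5, 5, 4, 4, 4, 2, 1] on {0,…,164}.
n − c = 165 − 15 = 150; sign = (−1)^150 = +1.
(92|165)_J = +1 (Zolotarev's lemma cross-check).

+1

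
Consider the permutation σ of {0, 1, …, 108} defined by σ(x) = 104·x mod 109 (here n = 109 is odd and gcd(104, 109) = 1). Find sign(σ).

+1

Orbit of 38 under x↦104x: [38, 28, 78, 46, 97, 60, 27]… (length divides ord_109(104)).
Cycle lengths of π_104 on ℤ/109ℤ: [54, 54, 1]; 3 cycles in total.
With 3 cycles on 109 points, sign = (−1)^{109−3} = +1.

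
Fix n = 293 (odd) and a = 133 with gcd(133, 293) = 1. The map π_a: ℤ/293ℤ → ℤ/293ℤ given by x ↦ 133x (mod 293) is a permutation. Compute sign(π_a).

+1

Trace 24: π^k(24) = [24, 262, 272, 137, 55, 283, 135] for k=0..6.
Decompose π into cycles: lengths [73, 73, 73, 73, 1] (5 cycles, including the fixed point 0).
5 cycles on 293: each ℓ→(−1)^(ℓ−1), product (−1)^288 = +1.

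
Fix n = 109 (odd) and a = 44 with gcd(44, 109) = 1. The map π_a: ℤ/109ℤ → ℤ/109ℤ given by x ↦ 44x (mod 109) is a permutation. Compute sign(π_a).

-1

Trace 76: π^k(76) = [76, 74, 95, 38, 37, 102, 19] for k=0..6.
Cycle type of π: 108 + 1; total 2 cycles.
n − c = 109 − 2 = 107; sign = (−1)^107 = -1.
(44|109)_J = -1 (Zolotarev's lemma cross-check).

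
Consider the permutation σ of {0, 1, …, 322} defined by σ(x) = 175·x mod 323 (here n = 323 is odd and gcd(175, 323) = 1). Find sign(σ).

Trace 258: π^k(258) = [258, 253, 24, 1, 175, 263, 159] for k=0..6.
Decompose π into cycles: lengths [144, 144, 16, 9, 9, 1] (6 cycles, including the fixed point 0).
323 − 6 = 317 transpositions; sign(π) = (−1)^317 = -1.
Via Zolotarev, sign(π_{175}) = (175|323) = -1.

-1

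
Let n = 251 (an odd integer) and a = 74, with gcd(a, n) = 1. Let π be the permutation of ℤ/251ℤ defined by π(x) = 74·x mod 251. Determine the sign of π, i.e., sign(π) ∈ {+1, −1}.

+1

Orbit of 65 under x↦74x: [65, 41, 22, 122, 243, 161, 117]… (length divides ord_251(74)).
Cycle lengths of π_74 on ℤ/251ℤ: [125, 125, 1]; 3 cycles in total.
sign(π) = (−1)^{n − #cycles} = (−1)^{251−3} = (−1)^248 = +1.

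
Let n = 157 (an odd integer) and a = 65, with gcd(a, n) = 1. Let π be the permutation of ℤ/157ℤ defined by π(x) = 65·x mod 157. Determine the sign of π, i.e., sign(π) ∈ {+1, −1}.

Start at x=92: 92 → 14 → 125 → 118 → 134 → 75 → 8 → … (one orbit).
π_65 has 4 disjoint cycles with lengths [52, 52, 52, 1] on {0,…,156}.
157 − 4 = 153 transpositions; sign(π) = (−1)^153 = -1.
(65|157)_J = -1 (Zolotarev's lemma cross-check).

-1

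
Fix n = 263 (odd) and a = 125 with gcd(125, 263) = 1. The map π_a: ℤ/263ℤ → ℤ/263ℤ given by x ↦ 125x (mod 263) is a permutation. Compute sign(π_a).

Orbit of 57 under x↦125x: [57, 24, 107, 225, 247, 104, 113]… (length divides ord_263(125)).
The orbit structure of x ↦ 125x mod 263: 2 orbits of sizes [262, 1].
263 − 2 = 261 transpositions; sign(π) = (−1)^261 = -1.

-1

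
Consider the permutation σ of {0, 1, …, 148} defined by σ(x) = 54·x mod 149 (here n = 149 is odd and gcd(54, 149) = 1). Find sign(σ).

+1

Orbit of 118 under x↦54x: [118, 114, 47, 5, 121, 127, 4]… (length divides ord_149(54)).
Cycle type of π: 74×2 + 1; total 3 cycles.
3 cycles on 149: each ℓ→(−1)^(ℓ−1), product (−1)^146 = +1.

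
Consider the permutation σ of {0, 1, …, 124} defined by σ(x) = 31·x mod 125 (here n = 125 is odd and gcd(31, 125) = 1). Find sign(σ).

Orbit of 21 under x↦31x: [21, 26, 56, 111, 66, 46, 51]… (length divides ord_125(31)).
π_31 has 13 disjoint cycles with lengths [25, 25, 25, 25, 5, 5, 5, 5, 1, 1, 1, 1, 1] on {0,…,124}.
13 cycles on 125: each ℓ→(−1)^(ℓ−1), product (−1)^112 = +1.

+1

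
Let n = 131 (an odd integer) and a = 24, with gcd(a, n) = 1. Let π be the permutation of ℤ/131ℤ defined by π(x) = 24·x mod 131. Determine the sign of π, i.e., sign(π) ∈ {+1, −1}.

-1

Trace 113: π^k(113) = [113, 92, 112, 68, 60, 130, 107] for k=0..6.
Cycle lengths of π_24 on ℤ/131ℤ: [26, 26, 26, 26, 26, 1]; 6 cycles in total.
sign(π) = (−1)^{n − #cycles} = (−1)^{131−6} = (−1)^125 = -1.
Zolotarev: (24|131) = -1, matching the cycle-count sign.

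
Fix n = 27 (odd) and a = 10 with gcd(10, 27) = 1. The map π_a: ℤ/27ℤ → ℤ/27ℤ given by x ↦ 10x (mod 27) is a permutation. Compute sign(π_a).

Start at x=10: 10 → 19 → 1 → 10 (one orbit).
π_10 has 15 disjoint cycles with lengths [3, 3, 3, 3, 3, 3, 1, 1, 1, 1, 1, 1, 1, 1, 1] on {0,…,26}.
15 cycles on 27: each ℓ→(−1)^(ℓ−1), product (−1)^12 = +1.
Check: (10/27) = +1 by Zolotarev.

+1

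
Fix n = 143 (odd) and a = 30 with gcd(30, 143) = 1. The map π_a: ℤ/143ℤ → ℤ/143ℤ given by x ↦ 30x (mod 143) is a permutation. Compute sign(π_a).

-1

Start at x=134: 134 → 16 → 51 → 100 → 140 → 53 → 17 → … (one orbit).
8 cycles of lengths [30, 30, 30, 30, 10, 6, 6, 1].
8 cycles on 143: each ℓ→(−1)^(ℓ−1), product (−1)^135 = -1.
(30|143)_J = -1 (Zolotarev's lemma cross-check).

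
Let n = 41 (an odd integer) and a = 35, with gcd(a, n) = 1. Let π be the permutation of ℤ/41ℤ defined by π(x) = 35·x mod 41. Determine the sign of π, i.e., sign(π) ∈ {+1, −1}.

Orbit of 38 under x↦35x: [38, 18, 15, 33, 7, 40, 6]… (length divides ord_41(35)).
The orbit structure of x ↦ 35x mod 41: 2 orbits of sizes [40, 1].
With 2 cycles on 41 points, sign = (−1)^{41−2} = -1.

-1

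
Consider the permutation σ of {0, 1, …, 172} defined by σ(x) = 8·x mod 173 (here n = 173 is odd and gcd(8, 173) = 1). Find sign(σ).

Trace 21: π^k(21) = [21, 168, 133, 26, 35, 107, 164] for k=0..6.
Decompose π into cycles: lengths [172, 1] (2 cycles, including the fixed point 0).
sign(π) = (−1)^{n − #cycles} = (−1)^{173−2} = (−1)^171 = -1.

-1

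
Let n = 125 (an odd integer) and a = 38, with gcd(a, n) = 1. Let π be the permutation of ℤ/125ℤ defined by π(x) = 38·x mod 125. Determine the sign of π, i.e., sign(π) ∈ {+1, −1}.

Trace 36: π^k(36) = [36, 118, 109, 17, 21, 48, 74] for k=0..6.
Cycle lengths of π_38 on ℤ/125ℤ: [100, 20, 4, 1]; 4 cycles in total.
n − c = 125 − 4 = 121; sign = (−1)^121 = -1.

-1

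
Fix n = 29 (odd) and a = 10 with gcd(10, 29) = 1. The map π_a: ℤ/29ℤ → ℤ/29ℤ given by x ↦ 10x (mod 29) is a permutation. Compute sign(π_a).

-1

Orbit of 16 under x↦10x: [16, 15, 5, 21, 7, 12, 4]… (length divides ord_29(10)).
π_10 has 2 disjoint cycles with lengths [28, 1] on {0,…,28}.
n − c = 29 − 2 = 27; sign = (−1)^27 = -1.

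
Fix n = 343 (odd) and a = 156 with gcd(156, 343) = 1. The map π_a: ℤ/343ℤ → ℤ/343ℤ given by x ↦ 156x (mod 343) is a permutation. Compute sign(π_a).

Orbit of 92 under x↦156x: [92, 289, 151, 232, 177, 172, 78]… (length divides ord_343(156)).
π_156 has 7 disjoint cycles with lengths [147, 147, 21, 21, 3, 3, 1] on {0,…,342}.
343 − 7 = 336 transpositions; sign(π) = (−1)^336 = +1.
Check: (156/343) = +1 by Zolotarev.

+1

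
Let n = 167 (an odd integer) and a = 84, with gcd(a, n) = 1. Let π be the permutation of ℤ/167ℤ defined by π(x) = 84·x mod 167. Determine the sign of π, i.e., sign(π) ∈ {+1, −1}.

+1

Trace 88: π^k(88) = [88, 44, 22, 11, 89, 128, 64] for k=0..6.
Cycle type of π: 83×2 + 1; total 3 cycles.
Σ(ℓ_i−1) = 167−3 = 164; sign = (−1)^164 = +1.
Check: (84/167) = +1 by Zolotarev.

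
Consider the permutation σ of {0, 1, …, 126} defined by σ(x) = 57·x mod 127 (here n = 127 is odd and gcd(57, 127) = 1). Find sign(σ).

-1

Trace 10: π^k(10) = [10, 62, 105, 16, 23, 41, 51] for k=0..6.
Decompose π into cycles: lengths [126, 1] (2 cycles, including the fixed point 0).
2 cycles on 127: each ℓ→(−1)^(ℓ−1), product (−1)^125 = -1.
Via Zolotarev, sign(π_{57}) = (57|127) = -1.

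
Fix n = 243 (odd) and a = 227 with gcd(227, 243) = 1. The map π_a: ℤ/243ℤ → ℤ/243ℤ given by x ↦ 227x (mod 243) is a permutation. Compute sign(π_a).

-1

Trace 214: π^k(214) = [214, 221, 109, 200, 202, 170, 196] for k=0..6.
π_227 has 6 disjoint cycles with lengths [162, 54, 18, 6, 2, 1] on {0,…,242}.
With 6 cycles on 243 points, sign = (−1)^{243−6} = -1.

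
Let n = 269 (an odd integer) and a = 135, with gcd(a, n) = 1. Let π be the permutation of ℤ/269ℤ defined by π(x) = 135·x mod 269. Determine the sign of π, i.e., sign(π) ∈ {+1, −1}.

-1

Orbit of 17 under x↦135x: [17, 143, 206, 103, 186, 93, 181]… (length divides ord_269(135)).
Decompose π into cycles: lengths [268, 1] (2 cycles, including the fixed point 0).
n − c = 269 − 2 = 267; sign = (−1)^267 = -1.
Via Zolotarev, sign(π_{135}) = (135|269) = -1.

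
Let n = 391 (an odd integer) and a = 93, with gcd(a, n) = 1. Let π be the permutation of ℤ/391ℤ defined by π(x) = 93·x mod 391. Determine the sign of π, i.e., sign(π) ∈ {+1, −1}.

Start at x=254: 254 → 162 → 208 → 185 → 1 → 93 → 47 → … (one orbit).
Cycle lengths of π_93 on ℤ/391ℤ: [8, 8, 8, 8, 8, 8, 8, 8, 8, 8, 8, 8, 8, 8, 8, 8, 8, 8, 8, 8, 8, 8, 8, 8, 8, 8, 8, 8, 8, 8, 8, 8, 8, 8, 8, 8, 8, 8, 8, 8, 8, 8, 8, 8, 8, 8, 1, 1, 1, 1, 1, 1, 1, 1, 1, 1, 1, 1, 1, 1, 1, 1, 1, 1, 1, 1, 1, 1, 1]; 69 cycles in total.
sign(π) = (−1)^{n − #cycles} = (−1)^{391−69} = (−1)^322 = +1.
The Jacobi symbol (93|391) = +1 (Zolotarev) agrees.

+1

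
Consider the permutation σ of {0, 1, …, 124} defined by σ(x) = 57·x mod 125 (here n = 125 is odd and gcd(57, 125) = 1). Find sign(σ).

-1

Trace 57: π^k(57) = [57, 124, 68, 1] for k=0..3.
π_57 has 32 disjoint cycles with lengths [4, 4, 4, 4, 4, 4, 4, 4, 4, 4, 4, 4, 4, 4, 4, 4, 4, 4, 4, 4, 4, 4, 4, 4, 4, 4, 4, 4, 4, 4, 4, 1] on {0,…,124}.
32 cycles on 125: each ℓ→(−1)^(ℓ−1), product (−1)^93 = -1.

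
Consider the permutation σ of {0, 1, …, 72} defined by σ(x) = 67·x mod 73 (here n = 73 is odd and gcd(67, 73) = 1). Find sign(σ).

Trace 8: π^k(8) = [8, 25, 69, 24, 2, 61, 72] for k=0..6.
Cycle type of π: 36×2 + 1; total 3 cycles.
73 − 3 = 70 transpositions; sign(π) = (−1)^70 = +1.
(67|73)_J = +1 (Zolotarev's lemma cross-check).

+1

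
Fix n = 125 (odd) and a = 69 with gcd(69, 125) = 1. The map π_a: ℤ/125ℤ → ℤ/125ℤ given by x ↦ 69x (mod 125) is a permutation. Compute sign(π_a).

+1

Start at x=114: 114 → 116 → 4 → 26 → 44 → 36 → 109 → … (one orbit).
Cycle type of π: 50×2 + 10×2 + 2×2 + 1; total 7 cycles.
Σ(ℓ_i−1) = 125−7 = 118; sign = (−1)^118 = +1.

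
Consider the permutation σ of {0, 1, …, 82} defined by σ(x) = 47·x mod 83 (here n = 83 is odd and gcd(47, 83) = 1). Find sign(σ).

Orbit of 8 under x↦47x: [8, 44, 76, 3, 58, 70, 53]… (length divides ord_83(47)).
The orbit structure of x ↦ 47x mod 83: 2 orbits of sizes [82, 1].
83 − 2 = 81 transpositions; sign(π) = (−1)^81 = -1.

-1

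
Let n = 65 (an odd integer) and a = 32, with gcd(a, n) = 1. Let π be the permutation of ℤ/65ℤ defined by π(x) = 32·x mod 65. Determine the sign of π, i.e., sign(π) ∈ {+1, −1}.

+1

Start at x=2: 2 → 64 → 33 → 16 → 57 → 4 → 63 → … (one orbit).
7 cycles of lengths [12, 12, 12, 12, 12, 4, 1].
7 cycles on 65: each ℓ→(−1)^(ℓ−1), product (−1)^58 = +1.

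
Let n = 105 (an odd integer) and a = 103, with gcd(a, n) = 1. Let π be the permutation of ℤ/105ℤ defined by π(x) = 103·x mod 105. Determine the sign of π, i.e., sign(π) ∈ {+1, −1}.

+1

Orbit of 103 under x↦103x: [103, 4, 97, 16, 73, 64, 82]… (length divides ord_105(103)).
Decompose π into cycles: lengths [12, 12, 12, 12, 12, 12, 6, 6, 6, 4, 4, 4, 1, 1, 1] (15 cycles, including the fixed point 0).
Σ(ℓ_i−1) = 105−15 = 90; sign = (−1)^90 = +1.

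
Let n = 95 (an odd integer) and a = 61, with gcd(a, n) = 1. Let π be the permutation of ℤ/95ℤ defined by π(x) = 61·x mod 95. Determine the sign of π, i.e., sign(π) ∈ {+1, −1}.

+1

Start at x=26: 26 → 66 → 36 → 11 → 6 → 81 → 1 → … (one orbit).
The orbit structure of x ↦ 61x mod 95: 15 orbits of sizes [9, 9, 9, 9, 9, 9, 9, 9, 9, 9, 1, 1, 1, 1, 1].
95 − 15 = 80 transpositions; sign(π) = (−1)^80 = +1.
The Jacobi symbol (61|95) = +1 (Zolotarev) agrees.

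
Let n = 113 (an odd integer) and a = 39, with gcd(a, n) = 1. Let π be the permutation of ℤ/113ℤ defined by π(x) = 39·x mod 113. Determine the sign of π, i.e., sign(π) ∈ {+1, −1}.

-1

Start at x=31: 31 → 79 → 30 → 40 → 91 → 46 → 99 → … (one orbit).
The orbit structure of x ↦ 39x mod 113: 2 orbits of sizes [112, 1].
Σ(ℓ_i−1) = 113−2 = 111; sign = (−1)^111 = -1.
(39|113)_J = -1 (Zolotarev's lemma cross-check).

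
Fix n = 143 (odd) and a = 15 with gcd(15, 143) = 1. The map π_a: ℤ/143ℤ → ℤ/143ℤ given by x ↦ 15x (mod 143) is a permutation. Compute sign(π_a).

Trace 71: π^k(71) = [71, 64, 102, 100, 70, 49, 20] for k=0..6.
π_15 has 6 disjoint cycles with lengths [60, 60, 12, 5, 5, 1] on {0,…,142}.
143 − 6 = 137 transpositions; sign(π) = (−1)^137 = -1.

-1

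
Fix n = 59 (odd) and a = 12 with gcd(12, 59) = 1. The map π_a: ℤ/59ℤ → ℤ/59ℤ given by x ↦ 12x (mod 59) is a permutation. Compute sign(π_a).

+1

Trace 5: π^k(5) = [5, 1, 12, 26, 17, 27, 29] for k=0..6.
Decompose π into cycles: lengths [29, 29, 1] (3 cycles, including the fixed point 0).
3 cycles on 59: each ℓ→(−1)^(ℓ−1), product (−1)^56 = +1.
Via Zolotarev, sign(π_{12}) = (12|59) = +1.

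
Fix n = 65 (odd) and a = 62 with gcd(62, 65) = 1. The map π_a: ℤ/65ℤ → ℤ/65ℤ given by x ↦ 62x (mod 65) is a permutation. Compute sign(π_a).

Orbit of 1 under x↦62x: [1, 62, 9, 38, 16, 17, 14]… (length divides ord_65(62)).
Cycle lengths of π_62 on ℤ/65ℤ: [12, 12, 12, 12, 6, 6, 4, 1]; 8 cycles in total.
8 cycles on 65: each ℓ→(−1)^(ℓ−1), product (−1)^57 = -1.

-1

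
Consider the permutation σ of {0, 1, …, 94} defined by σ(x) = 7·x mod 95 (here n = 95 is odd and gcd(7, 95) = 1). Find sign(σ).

Trace 26: π^k(26) = [26, 87, 39, 83, 11, 77, 64] for k=0..6.
π_7 has 14 disjoint cycles with lengths [12, 12, 12, 12, 12, 12, 4, 3, 3, 3, 3, 3, 3, 1] on {0,…,94}.
14 cycles on 95: each ℓ→(−1)^(ℓ−1), product (−1)^81 = -1.
The Jacobi symbol (7|95) = -1 (Zolotarev) agrees.

-1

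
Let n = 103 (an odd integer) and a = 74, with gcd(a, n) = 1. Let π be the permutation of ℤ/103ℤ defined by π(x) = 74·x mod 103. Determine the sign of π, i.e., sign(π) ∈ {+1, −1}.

-1

Orbit of 86 under x↦74x: [86, 81, 20, 38, 31, 28, 12]… (length divides ord_103(74)).
Decompose π into cycles: lengths [102, 1] (2 cycles, including the fixed point 0).
103 − 2 = 101 transpositions; sign(π) = (−1)^101 = -1.
The Jacobi symbol (74|103) = -1 (Zolotarev) agrees.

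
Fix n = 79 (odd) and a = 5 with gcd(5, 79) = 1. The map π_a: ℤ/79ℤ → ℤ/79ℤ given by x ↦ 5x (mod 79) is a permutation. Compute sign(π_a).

Trace 73: π^k(73) = [73, 49, 8, 40, 42, 52, 23] for k=0..6.
Decompose π into cycles: lengths [39, 39, 1] (3 cycles, including the fixed point 0).
n − c = 79 − 3 = 76; sign = (−1)^76 = +1.
Via Zolotarev, sign(π_{5}) = (5|79) = +1.

+1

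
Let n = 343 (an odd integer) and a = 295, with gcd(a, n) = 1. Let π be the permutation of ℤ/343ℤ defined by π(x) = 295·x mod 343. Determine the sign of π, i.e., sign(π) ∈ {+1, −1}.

Orbit of 295 under x↦295x: [295, 246, 197, 148, 99, 50, 1]… (length divides ord_343(295)).
91 cycles of lengths [7, 7, 7, 7, 7, 7, 7, 7, 7, 7, 7, 7, 7, 7, 7, 7, 7, 7, 7, 7, 7, 7, 7, 7, 7, 7, 7, 7, 7, 7, 7, 7, 7, 7, 7, 7, 7, 7, 7, 7, 7, 7, 1, 1, 1, 1, 1, 1, 1, 1, 1, 1, 1, 1, 1, 1, 1, 1, 1, 1, 1, 1, 1, 1, 1, 1, 1, 1, 1, 1, 1, 1, 1, 1, 1, 1, 1, 1, 1, 1, 1, 1, 1, 1, 1, 1, 1, 1, 1, 1, 1].
n − c = 343 − 91 = 252; sign = (−1)^252 = +1.

+1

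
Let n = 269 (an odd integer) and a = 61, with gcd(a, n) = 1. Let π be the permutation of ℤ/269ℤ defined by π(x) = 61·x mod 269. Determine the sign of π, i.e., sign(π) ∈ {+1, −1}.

+1

Orbit of 119 under x↦61x: [119, 265, 25, 180, 220, 239, 53]… (length divides ord_269(61)).
Cycle type of π: 67×4 + 1; total 5 cycles.
With 5 cycles on 269 points, sign = (−1)^{269−5} = +1.
Check: (61/269) = +1 by Zolotarev.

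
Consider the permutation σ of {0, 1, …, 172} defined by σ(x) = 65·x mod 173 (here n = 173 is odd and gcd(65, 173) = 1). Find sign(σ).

Start at x=72: 72 → 9 → 66 → 138 → 147 → 40 → 5 → … (one orbit).
π_65 has 2 disjoint cycles with lengths [172, 1] on {0,…,172}.
Σ(ℓ_i−1) = 173−2 = 171; sign = (−1)^171 = -1.

-1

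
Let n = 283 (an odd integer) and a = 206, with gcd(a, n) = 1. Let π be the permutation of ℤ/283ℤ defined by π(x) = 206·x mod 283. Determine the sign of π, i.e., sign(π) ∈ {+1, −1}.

Trace 255: π^k(255) = [255, 175, 109, 97, 172, 57, 139] for k=0..6.
π_206 has 2 disjoint cycles with lengths [282, 1] on {0,…,282}.
sign(π) = (−1)^{n − #cycles} = (−1)^{283−2} = (−1)^281 = -1.
Check: (206/283) = -1 by Zolotarev.

-1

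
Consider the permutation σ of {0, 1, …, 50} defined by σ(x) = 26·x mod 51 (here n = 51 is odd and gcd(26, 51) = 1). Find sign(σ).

-1

Trace 32: π^k(32) = [32, 16, 8, 4, 2, 1, 26] for k=0..6.
The orbit structure of x ↦ 26x mod 51: 8 orbits of sizes [8, 8, 8, 8, 8, 8, 2, 1].
8 cycles on 51: each ℓ→(−1)^(ℓ−1), product (−1)^43 = -1.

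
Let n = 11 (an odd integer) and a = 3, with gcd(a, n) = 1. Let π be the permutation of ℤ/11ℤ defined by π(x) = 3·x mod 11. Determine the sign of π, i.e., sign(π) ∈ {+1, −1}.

+1

Trace 1: π^k(1) = [1, 3, 9, 5, 4] for k=0..4.
The orbit structure of x ↦ 3x mod 11: 3 orbits of sizes [5, 5, 1].
sign(π) = (−1)^{n − #cycles} = (−1)^{11−3} = (−1)^8 = +1.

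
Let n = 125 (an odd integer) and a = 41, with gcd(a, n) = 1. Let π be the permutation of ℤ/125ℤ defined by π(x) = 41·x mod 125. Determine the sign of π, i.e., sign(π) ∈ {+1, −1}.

Start at x=101: 101 → 16 → 31 → 21 → 111 → 51 → 91 → … (one orbit).
Decompose π into cycles: lengths [25, 25, 25, 25, 5, 5, 5, 5, 1, 1, 1, 1, 1] (13 cycles, including the fixed point 0).
n − c = 125 − 13 = 112; sign = (−1)^112 = +1.

+1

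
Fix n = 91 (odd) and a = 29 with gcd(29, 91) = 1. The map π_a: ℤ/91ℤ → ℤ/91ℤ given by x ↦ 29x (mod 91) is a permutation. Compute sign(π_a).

Start at x=29: 29 → 22 → 1 → 29 (one orbit).
π_29 has 35 disjoint cycles with lengths [3, 3, 3, 3, 3, 3, 3, 3, 3, 3, 3, 3, 3, 3, 3, 3, 3, 3, 3, 3, 3, 3, 3, 3, 3, 3, 3, 3, 1, 1, 1, 1, 1, 1, 1] on {0,…,90}.
91 − 35 = 56 transpositions; sign(π) = (−1)^56 = +1.
Zolotarev: (29|91) = +1, matching the cycle-count sign.

+1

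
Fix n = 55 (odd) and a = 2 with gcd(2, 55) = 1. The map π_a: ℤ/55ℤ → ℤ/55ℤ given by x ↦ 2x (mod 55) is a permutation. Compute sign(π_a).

+1

Orbit of 9 under x↦2x: [9, 18, 36, 17, 34, 13, 26]… (length divides ord_55(2)).
The orbit structure of x ↦ 2x mod 55: 5 orbits of sizes [20, 20, 10, 4, 1].
55 − 5 = 50 transpositions; sign(π) = (−1)^50 = +1.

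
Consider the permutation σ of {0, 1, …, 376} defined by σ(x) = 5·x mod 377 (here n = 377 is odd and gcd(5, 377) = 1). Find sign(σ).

Orbit of 294 under x↦5x: [294, 339, 187, 181, 151, 1, 5]… (length divides ord_377(5)).
Decompose π into cycles: lengths [28, 28, 28, 28, 28, 28, 28, 28, 28, 28, 28, 28, 14, 14, 4, 4, 4, 1] (18 cycles, including the fixed point 0).
n − c = 377 − 18 = 359; sign = (−1)^359 = -1.
Check: (5/377) = -1 by Zolotarev.

-1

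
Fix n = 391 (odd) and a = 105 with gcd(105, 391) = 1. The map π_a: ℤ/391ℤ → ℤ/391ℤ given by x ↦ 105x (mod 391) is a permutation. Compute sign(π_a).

Orbit of 265 under x↦105x: [265, 64, 73, 236, 147, 186, 371]… (length divides ord_391(105)).
Cycle type of π: 176×2 + 16 + 11×2 + 1; total 6 cycles.
391 − 6 = 385 transpositions; sign(π) = (−1)^385 = -1.

-1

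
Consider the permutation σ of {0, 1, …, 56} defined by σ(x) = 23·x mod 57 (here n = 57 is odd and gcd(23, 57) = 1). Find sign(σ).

Orbit of 17 under x↦23x: [17, 49, 44, 43, 20, 4, 35]… (length divides ord_57(23)).
6 cycles of lengths [18, 18, 9, 9, 2, 1].
57 − 6 = 51 transpositions; sign(π) = (−1)^51 = -1.

-1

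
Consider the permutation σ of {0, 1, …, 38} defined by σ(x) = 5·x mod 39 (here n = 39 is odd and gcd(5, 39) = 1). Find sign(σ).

+1

Trace 25: π^k(25) = [25, 8, 1, 5] for k=0..3.
Cycle lengths of π_5 on ℤ/39ℤ: [4, 4, 4, 4, 4, 4, 4, 4, 4, 2, 1]; 11 cycles in total.
n − c = 39 − 11 = 28; sign = (−1)^28 = +1.
Check: (5/39) = +1 by Zolotarev.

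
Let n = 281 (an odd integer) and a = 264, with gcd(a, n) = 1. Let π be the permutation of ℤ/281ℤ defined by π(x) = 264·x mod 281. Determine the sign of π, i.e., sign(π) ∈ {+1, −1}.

Trace 7: π^k(7) = [7, 162, 56, 172, 167, 252, 212] for k=0..6.
Cycle type of π: 140×2 + 1; total 3 cycles.
Σ(ℓ_i−1) = 281−3 = 278; sign = (−1)^278 = +1.
The Jacobi symbol (264|281) = +1 (Zolotarev) agrees.

+1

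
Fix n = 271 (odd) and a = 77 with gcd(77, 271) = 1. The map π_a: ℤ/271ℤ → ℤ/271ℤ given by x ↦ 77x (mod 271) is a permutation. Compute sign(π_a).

Start at x=160: 160 → 125 → 140 → 211 → 258 → 83 → 158 → … (one orbit).
Cycle lengths of π_77 on ℤ/271ℤ: [27, 27, 27, 27, 27, 27, 27, 27, 27, 27, 1]; 11 cycles in total.
271 − 11 = 260 transpositions; sign(π) = (−1)^260 = +1.
(77|271)_J = +1 (Zolotarev's lemma cross-check).

+1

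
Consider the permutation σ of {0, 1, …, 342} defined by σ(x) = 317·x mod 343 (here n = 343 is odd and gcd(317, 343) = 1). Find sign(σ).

Start at x=330: 330 → 338 → 130 → 50 → 72 → 186 → 309 → … (one orbit).
7 cycles of lengths [147, 147, 21, 21, 3, 3, 1].
7 cycles on 343: each ℓ→(−1)^(ℓ−1), product (−1)^336 = +1.
Via Zolotarev, sign(π_{317}) = (317|343) = +1.

+1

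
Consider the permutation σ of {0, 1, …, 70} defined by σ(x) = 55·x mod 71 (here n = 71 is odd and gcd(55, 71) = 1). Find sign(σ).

-1

Start at x=63: 63 → 57 → 11 → 37 → 47 → 29 → 33 → … (one orbit).
Decompose π into cycles: lengths [70, 1] (2 cycles, including the fixed point 0).
With 2 cycles on 71 points, sign = (−1)^{71−2} = -1.
Via Zolotarev, sign(π_{55}) = (55|71) = -1.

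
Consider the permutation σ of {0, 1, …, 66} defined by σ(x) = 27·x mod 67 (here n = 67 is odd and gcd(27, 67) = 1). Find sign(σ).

-1

Trace 53: π^k(53) = [53, 24, 45, 9, 42, 62, 66] for k=0..6.
The orbit structure of x ↦ 27x mod 67: 4 orbits of sizes [22, 22, 22, 1].
Σ(ℓ_i−1) = 67−4 = 63; sign = (−1)^63 = -1.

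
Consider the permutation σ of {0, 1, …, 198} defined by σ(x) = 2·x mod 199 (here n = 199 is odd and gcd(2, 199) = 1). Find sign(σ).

Orbit of 162 under x↦2x: [162, 125, 51, 102, 5, 10, 20]… (length divides ord_199(2)).
3 cycles of lengths [99, 99, 1].
Σ(ℓ_i−1) = 199−3 = 196; sign = (−1)^196 = +1.
Zolotarev: (2|199) = +1, matching the cycle-count sign.

+1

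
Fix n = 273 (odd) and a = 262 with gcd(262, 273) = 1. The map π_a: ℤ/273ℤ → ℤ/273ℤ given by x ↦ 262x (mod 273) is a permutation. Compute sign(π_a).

+1

Start at x=265: 265 → 88 → 124 → 1 → 262 → 121 → 34 → … (one orbit).
π_262 has 27 disjoint cycles with lengths [12, 12, 12, 12, 12, 12, 12, 12, 12, 12, 12, 12, 12, 12, 12, 12, 12, 12, 12, 12, 12, 6, 6, 6, 1, 1, 1] on {0,…,272}.
With 27 cycles on 273 points, sign = (−1)^{273−27} = +1.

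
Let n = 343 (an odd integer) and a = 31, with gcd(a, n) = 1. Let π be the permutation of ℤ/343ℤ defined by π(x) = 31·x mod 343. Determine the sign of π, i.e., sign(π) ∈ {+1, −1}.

-1

Trace 324: π^k(324) = [324, 97, 263, 264, 295, 227, 177] for k=0..6.
Decompose π into cycles: lengths [42, 42, 42, 42, 42, 42, 42, 6, 6, 6, 6, 6, 6, 6, 6, 1] (16 cycles, including the fixed point 0).
Σ(ℓ_i−1) = 343−16 = 327; sign = (−1)^327 = -1.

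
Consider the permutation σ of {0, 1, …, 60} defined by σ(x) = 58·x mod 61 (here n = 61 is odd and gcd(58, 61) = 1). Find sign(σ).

+1

Trace 58: π^k(58) = [58, 9, 34, 20, 1] for k=0..4.
The orbit structure of x ↦ 58x mod 61: 13 orbits of sizes [5, 5, 5, 5, 5, 5, 5, 5, 5, 5, 5, 5, 1].
sign(π) = (−1)^{n − #cycles} = (−1)^{61−13} = (−1)^48 = +1.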